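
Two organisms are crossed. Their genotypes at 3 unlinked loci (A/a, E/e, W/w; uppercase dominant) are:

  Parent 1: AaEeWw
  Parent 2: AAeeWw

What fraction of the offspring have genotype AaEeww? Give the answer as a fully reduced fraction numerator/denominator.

P(AaEeww) = 1/16

AaEeWw gametes: AEW×1, AEw×1, AeW×1, Aew×1, aEW×1, aEw×1, aeW×1, aew×1
AAeeWw gametes: AeW×4, Aew×4
AaEeWw×AAeeWw grid (8·8=64): AAEeWW=4 AAEeWw=8 AAEeww=4 AAeeWW=4 AAeeWw=8 AAeeww=4 AaEeWW=4 AaEeWw=8 AaEeww=4 AaeeWW=4 AaeeWw=8 Aaeeww=4
AaEeww hits 4/64; gcd=4; 4÷4/64÷4 = 1/16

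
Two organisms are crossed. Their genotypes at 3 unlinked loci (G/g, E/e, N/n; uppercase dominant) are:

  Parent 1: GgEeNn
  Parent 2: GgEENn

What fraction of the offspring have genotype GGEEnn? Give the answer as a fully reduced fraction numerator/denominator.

GgEeNn gametes: GEN×1, GEn×1, GeN×1, Gen×1, gEN×1, gEn×1, geN×1, gen×1
GgEENn gametes: GEN×2, GEn×2, gEN×2, gEn×2
GgEeNn×GgEENn grid (8·8=64): GGEENN=2 GGEENn=4 GGEEnn=2 GGEeNN=2 GGEeNn=4 GGEenn=2 GgEENN=4 GgEENn=8 GgEEnn=4 GgEeNN=4 GgEeNn=8 GgEenn=4 ggEENN=2 ggEENn=4 ggEEnn=2 ggEeNN=2 ggEeNn=4 ggEenn=2
GGEEnn hits 2/64; gcd=2; 2÷2/64÷2 = 1/32

P(GGEEnn) = 1/32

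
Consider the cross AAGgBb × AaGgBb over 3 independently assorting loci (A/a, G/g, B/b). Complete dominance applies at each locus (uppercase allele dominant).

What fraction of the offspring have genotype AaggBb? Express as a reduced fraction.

P(AaggBb) = 1/16

AAGgBb gametes: AGB×2, AGb×2, AgB×2, Agb×2
AaGgBb gametes: AGB×1, AGb×1, AgB×1, Agb×1, aGB×1, aGb×1, agB×1, agb×1
AAGgBb×AaGgBb grid (8·8=64): AAGGBB=2 AAGGBb=4 AAGGbb=2 AAGgBB=4 AAGgBb=8 AAGgbb=4 AAggBB=2 AAggBb=4 AAggbb=2 AaGGBB=2 AaGGBb=4 AaGGbb=2 AaGgBB=4 AaGgBb=8 AaGgbb=4 AaggBB=2 AaggBb=4 Aaggbb=2
AaggBb hits 4/64; gcd=4; 4÷4/64÷4 = 1/16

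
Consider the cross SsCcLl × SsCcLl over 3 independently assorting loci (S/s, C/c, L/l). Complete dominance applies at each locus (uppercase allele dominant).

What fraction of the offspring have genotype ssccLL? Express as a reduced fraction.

SsCcLl gametes: SCL×1, SCl×1, ScL×1, Scl×1, sCL×1, sCl×1, scL×1, scl×1
SsCcLl gametes: SCL×1, SCl×1, ScL×1, Scl×1, sCL×1, sCl×1, scL×1, scl×1
SsCcLl×SsCcLl grid (8·8=64): SSCCLL=1 SSCCLl=2 SSCCll=1 SSCcLL=2 SSCcLl=4 SSCcll=2 SSccLL=1 SSccLl=2 SSccll=1 SsCCLL=2 SsCCLl=4 SsCCll=2 SsCcLL=4 SsCcLl=8 SsCcll=4 SsccLL=2 SsccLl=4 Ssccll=2 ssCCLL=1 ssCCLl=2 ssCCll=1 ssCcLL=2 ssCcLl=4 ssCcll=2 ssccLL=1 ssccLl=2 ssccll=1
ssccLL hits 1/64; gcd=1; 1÷1/64÷1 = 1/64

P(ssccLL) = 1/64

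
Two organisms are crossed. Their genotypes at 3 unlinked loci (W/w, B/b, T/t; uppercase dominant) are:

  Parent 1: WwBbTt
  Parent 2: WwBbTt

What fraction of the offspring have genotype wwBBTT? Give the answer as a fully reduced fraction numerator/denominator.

WwBbTt gametes: WBT×1, WBt×1, WbT×1, Wbt×1, wBT×1, wBt×1, wbT×1, wbt×1
WwBbTt gametes: WBT×1, WBt×1, WbT×1, Wbt×1, wBT×1, wBt×1, wbT×1, wbt×1
WwBbTt×WwBbTt grid (8·8=64): WWBBTT=1 WWBBTt=2 WWBBtt=1 WWBbTT=2 WWBbTt=4 WWBbtt=2 WWbbTT=1 WWbbTt=2 WWbbtt=1 WwBBTT=2 WwBBTt=4 WwBBtt=2 WwBbTT=4 WwBbTt=8 WwBbtt=4 WwbbTT=2 WwbbTt=4 Wwbbtt=2 wwBBTT=1 wwBBTt=2 wwBBtt=1 wwBbTT=2 wwBbTt=4 wwBbtt=2 wwbbTT=1 wwbbTt=2 wwbbtt=1
wwBBTT hits 1/64; gcd=1; 1÷1/64÷1 = 1/64

P(wwBBTT) = 1/64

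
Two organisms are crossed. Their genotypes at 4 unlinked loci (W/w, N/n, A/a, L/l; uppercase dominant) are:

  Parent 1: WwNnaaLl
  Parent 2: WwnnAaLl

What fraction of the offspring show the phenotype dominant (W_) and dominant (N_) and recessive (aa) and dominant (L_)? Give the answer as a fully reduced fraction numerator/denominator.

P(W_ N_ aa L_) = 9/64

WwNnaaLl gametes: WNaL×2, WNal×2, WnaL×2, Wnal×2, wNaL×2, wNal×2, wnaL×2, wnal×2
WwnnAaLl gametes: WnAL×2, WnAl×2, WnaL×2, Wnal×2, wnAL×2, wnAl×2, wnaL×2, wnal×2
WwNnaaLl×WwnnAaLl grid (16·16=256): WWNnAaLL=4 WWNnAaLl=8 WWNnAall=4 WWNnaaLL=4 WWNnaaLl=8 WWNnaall=4 WWnnAaLL=4 WWnnAaLl=8 WWnnAall=4 WWnnaaLL=4 WWnnaaLl=8 WWnnaall=4 WwNnAaLL=8 WwNnAaLl=16 WwNnAall=8 WwNnaaLL=8 WwNnaaLl=16 WwNnaall=8 WwnnAaLL=8 WwnnAaLl=16 WwnnAall=8 WwnnaaLL=8 WwnnaaLl=16 Wwnnaall=8 wwNnAaLL=4 wwNnAaLl=8 wwNnAall=4 wwNnaaLL=4 wwNnaaLl=8 wwNnaall=4 wwnnAaLL=4 wwnnAaLl=8 wwnnAall=4 wwnnaaLL=4 wwnnaaLl=8 wwnnaall=4
W_ N_ aa L_ hits 36/256; gcd=4; 36÷4/256÷4 = 9/64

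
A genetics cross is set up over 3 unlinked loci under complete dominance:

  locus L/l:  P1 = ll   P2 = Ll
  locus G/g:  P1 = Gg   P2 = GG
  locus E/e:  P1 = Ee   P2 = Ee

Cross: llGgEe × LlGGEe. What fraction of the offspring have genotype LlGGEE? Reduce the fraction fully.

P(LlGGEE) = 1/16

llGgEe gametes: lGE×2, lGe×2, lgE×2, lge×2
LlGGEe gametes: LGE×2, LGe×2, lGE×2, lGe×2
llGgEe×LlGGEe grid (8·8=64): LlGGEE=4 LlGGEe=8 LlGGee=4 LlGgEE=4 LlGgEe=8 LlGgee=4 llGGEE=4 llGGEe=8 llGGee=4 llGgEE=4 llGgEe=8 llGgee=4
LlGGEE hits 4/64; gcd=4; 4÷4/64÷4 = 1/16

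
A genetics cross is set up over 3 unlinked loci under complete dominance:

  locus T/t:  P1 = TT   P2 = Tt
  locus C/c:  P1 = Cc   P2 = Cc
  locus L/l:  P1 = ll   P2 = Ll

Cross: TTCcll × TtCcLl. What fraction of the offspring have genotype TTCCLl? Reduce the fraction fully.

TTCcll gametes: TCl×4, Tcl×4
TtCcLl gametes: TCL×1, TCl×1, TcL×1, Tcl×1, tCL×1, tCl×1, tcL×1, tcl×1
TTCcll×TtCcLl grid (8·8=64): TTCCLl=4 TTCCll=4 TTCcLl=8 TTCcll=8 TTccLl=4 TTccll=4 TtCCLl=4 TtCCll=4 TtCcLl=8 TtCcll=8 TtccLl=4 Ttccll=4
TTCCLl hits 4/64; gcd=4; 4÷4/64÷4 = 1/16

P(TTCCLl) = 1/16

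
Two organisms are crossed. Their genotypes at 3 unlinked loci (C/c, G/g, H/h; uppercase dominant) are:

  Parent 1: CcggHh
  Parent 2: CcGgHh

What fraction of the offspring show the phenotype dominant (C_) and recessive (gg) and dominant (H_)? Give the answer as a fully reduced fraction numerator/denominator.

P(C_ gg H_) = 9/32

CcggHh gametes: CgH×2, Cgh×2, cgH×2, cgh×2
CcGgHh gametes: CGH×1, CGh×1, CgH×1, Cgh×1, cGH×1, cGh×1, cgH×1, cgh×1
CcggHh×CcGgHh grid (8·8=64): CCGgHH=2 CCGgHh=4 CCGghh=2 CCggHH=2 CCggHh=4 CCgghh=2 CcGgHH=4 CcGgHh=8 CcGghh=4 CcggHH=4 CcggHh=8 Ccgghh=4 ccGgHH=2 ccGgHh=4 ccGghh=2 ccggHH=2 ccggHh=4 ccgghh=2
C_ gg H_ hits 18/64; gcd=2; 18÷2/64÷2 = 9/32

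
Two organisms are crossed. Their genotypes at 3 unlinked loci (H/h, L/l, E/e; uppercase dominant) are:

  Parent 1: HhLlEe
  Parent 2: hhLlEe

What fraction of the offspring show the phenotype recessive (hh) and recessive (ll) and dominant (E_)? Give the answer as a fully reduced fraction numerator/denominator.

P(hh ll E_) = 3/32

HhLlEe gametes: HLE×1, HLe×1, HlE×1, Hle×1, hLE×1, hLe×1, hlE×1, hle×1
hhLlEe gametes: hLE×2, hLe×2, hlE×2, hle×2
HhLlEe×hhLlEe grid (8·8=64): HhLLEE=2 HhLLEe=4 HhLLee=2 HhLlEE=4 HhLlEe=8 HhLlee=4 HhllEE=2 HhllEe=4 Hhllee=2 hhLLEE=2 hhLLEe=4 hhLLee=2 hhLlEE=4 hhLlEe=8 hhLlee=4 hhllEE=2 hhllEe=4 hhllee=2
hh ll E_ hits 6/64; gcd=2; 6÷2/64÷2 = 3/32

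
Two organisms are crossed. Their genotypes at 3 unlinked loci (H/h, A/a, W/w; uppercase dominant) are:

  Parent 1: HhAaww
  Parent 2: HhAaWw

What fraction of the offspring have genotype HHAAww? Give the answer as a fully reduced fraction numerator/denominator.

HhAaww gametes: HAw×2, Haw×2, hAw×2, haw×2
HhAaWw gametes: HAW×1, HAw×1, HaW×1, Haw×1, hAW×1, hAw×1, haW×1, haw×1
HhAaww×HhAaWw grid (8·8=64): HHAAWw=2 HHAAww=2 HHAaWw=4 HHAaww=4 HHaaWw=2 HHaaww=2 HhAAWw=4 HhAAww=4 HhAaWw=8 HhAaww=8 HhaaWw=4 Hhaaww=4 hhAAWw=2 hhAAww=2 hhAaWw=4 hhAaww=4 hhaaWw=2 hhaaww=2
HHAAww hits 2/64; gcd=2; 2÷2/64÷2 = 1/32

P(HHAAww) = 1/32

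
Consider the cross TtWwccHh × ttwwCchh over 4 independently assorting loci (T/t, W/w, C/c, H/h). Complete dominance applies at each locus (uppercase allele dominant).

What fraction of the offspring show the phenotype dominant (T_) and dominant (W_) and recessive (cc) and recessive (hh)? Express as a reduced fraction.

TtWwccHh gametes: TWcH×2, TWch×2, TwcH×2, Twch×2, tWcH×2, tWch×2, twcH×2, twch×2
ttwwCchh gametes: twCh×8, twch×8
TtWwccHh×ttwwCchh grid (16·16=256): TtWwCcHh=16 TtWwCchh=16 TtWwccHh=16 TtWwcchh=16 TtwwCcHh=16 TtwwCchh=16 TtwwccHh=16 Ttwwcchh=16 ttWwCcHh=16 ttWwCchh=16 ttWwccHh=16 ttWwcchh=16 ttwwCcHh=16 ttwwCchh=16 ttwwccHh=16 ttwwcchh=16
T_ W_ cc hh hits 16/256; gcd=16; 16÷16/256÷16 = 1/16

P(T_ W_ cc hh) = 1/16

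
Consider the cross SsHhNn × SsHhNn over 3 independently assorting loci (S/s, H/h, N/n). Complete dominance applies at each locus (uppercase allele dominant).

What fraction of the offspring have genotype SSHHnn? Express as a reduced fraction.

P(SSHHnn) = 1/64

SsHhNn gametes: SHN×1, SHn×1, ShN×1, Shn×1, sHN×1, sHn×1, shN×1, shn×1
SsHhNn gametes: SHN×1, SHn×1, ShN×1, Shn×1, sHN×1, sHn×1, shN×1, shn×1
SsHhNn×SsHhNn grid (8·8=64): SSHHNN=1 SSHHNn=2 SSHHnn=1 SSHhNN=2 SSHhNn=4 SSHhnn=2 SShhNN=1 SShhNn=2 SShhnn=1 SsHHNN=2 SsHHNn=4 SsHHnn=2 SsHhNN=4 SsHhNn=8 SsHhnn=4 SshhNN=2 SshhNn=4 Sshhnn=2 ssHHNN=1 ssHHNn=2 ssHHnn=1 ssHhNN=2 ssHhNn=4 ssHhnn=2 sshhNN=1 sshhNn=2 sshhnn=1
SSHHnn hits 1/64; gcd=1; 1÷1/64÷1 = 1/64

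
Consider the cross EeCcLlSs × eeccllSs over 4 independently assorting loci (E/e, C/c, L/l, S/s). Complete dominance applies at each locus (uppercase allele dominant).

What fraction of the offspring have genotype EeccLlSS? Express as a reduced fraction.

EeCcLlSs gametes: ECLS×1, ECLs×1, EClS×1, ECls×1, EcLS×1, EcLs×1, EclS×1, Ecls×1, eCLS×1, eCLs×1, eClS×1, eCls×1, ecLS×1, ecLs×1, eclS×1, ecls×1
eeccllSs gametes: eclS×8, ecls×8
EeCcLlSs×eeccllSs grid (16·16=256): EeCcLlSS=8 EeCcLlSs=16 EeCcLlss=8 EeCcllSS=8 EeCcllSs=16 EeCcllss=8 EeccLlSS=8 EeccLlSs=16 EeccLlss=8 EeccllSS=8 EeccllSs=16 Eeccllss=8 eeCcLlSS=8 eeCcLlSs=16 eeCcLlss=8 eeCcllSS=8 eeCcllSs=16 eeCcllss=8 eeccLlSS=8 eeccLlSs=16 eeccLlss=8 eeccllSS=8 eeccllSs=16 eeccllss=8
EeccLlSS hits 8/256; gcd=8; 8÷8/256÷8 = 1/32

P(EeccLlSS) = 1/32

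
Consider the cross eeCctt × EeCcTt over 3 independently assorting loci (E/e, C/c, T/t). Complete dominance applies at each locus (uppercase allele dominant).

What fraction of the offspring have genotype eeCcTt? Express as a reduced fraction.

P(eeCcTt) = 1/8

eeCctt gametes: eCt×4, ect×4
EeCcTt gametes: ECT×1, ECt×1, EcT×1, Ect×1, eCT×1, eCt×1, ecT×1, ect×1
eeCctt×EeCcTt grid (8·8=64): EeCCTt=4 EeCCtt=4 EeCcTt=8 EeCctt=8 EeccTt=4 Eecctt=4 eeCCTt=4 eeCCtt=4 eeCcTt=8 eeCctt=8 eeccTt=4 eecctt=4
eeCcTt hits 8/64; gcd=8; 8÷8/64÷8 = 1/8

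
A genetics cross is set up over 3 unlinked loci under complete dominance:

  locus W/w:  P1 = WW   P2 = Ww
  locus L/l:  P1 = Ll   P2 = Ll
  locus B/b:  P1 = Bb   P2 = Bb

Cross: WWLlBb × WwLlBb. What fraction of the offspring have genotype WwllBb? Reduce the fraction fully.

WWLlBb gametes: WLB×2, WLb×2, WlB×2, Wlb×2
WwLlBb gametes: WLB×1, WLb×1, WlB×1, Wlb×1, wLB×1, wLb×1, wlB×1, wlb×1
WWLlBb×WwLlBb grid (8·8=64): WWLLBB=2 WWLLBb=4 WWLLbb=2 WWLlBB=4 WWLlBb=8 WWLlbb=4 WWllBB=2 WWllBb=4 WWllbb=2 WwLLBB=2 WwLLBb=4 WwLLbb=2 WwLlBB=4 WwLlBb=8 WwLlbb=4 WwllBB=2 WwllBb=4 Wwllbb=2
WwllBb hits 4/64; gcd=4; 4÷4/64÷4 = 1/16

P(WwllBb) = 1/16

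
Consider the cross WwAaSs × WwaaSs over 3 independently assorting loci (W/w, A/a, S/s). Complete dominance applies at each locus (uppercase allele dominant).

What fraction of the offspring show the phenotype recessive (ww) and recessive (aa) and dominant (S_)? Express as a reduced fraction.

P(ww aa S_) = 3/32

WwAaSs gametes: WAS×1, WAs×1, WaS×1, Was×1, wAS×1, wAs×1, waS×1, was×1
WwaaSs gametes: WaS×2, Was×2, waS×2, was×2
WwAaSs×WwaaSs grid (8·8=64): WWAaSS=2 WWAaSs=4 WWAass=2 WWaaSS=2 WWaaSs=4 WWaass=2 WwAaSS=4 WwAaSs=8 WwAass=4 WwaaSS=4 WwaaSs=8 Wwaass=4 wwAaSS=2 wwAaSs=4 wwAass=2 wwaaSS=2 wwaaSs=4 wwaass=2
ww aa S_ hits 6/64; gcd=2; 6÷2/64÷2 = 3/32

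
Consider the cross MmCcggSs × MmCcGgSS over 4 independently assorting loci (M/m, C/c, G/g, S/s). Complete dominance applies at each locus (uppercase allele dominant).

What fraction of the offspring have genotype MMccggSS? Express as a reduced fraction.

P(MMccggSS) = 1/64

MmCcggSs gametes: MCgS×2, MCgs×2, McgS×2, Mcgs×2, mCgS×2, mCgs×2, mcgS×2, mcgs×2
MmCcGgSS gametes: MCGS×2, MCgS×2, McGS×2, McgS×2, mCGS×2, mCgS×2, mcGS×2, mcgS×2
MmCcggSs×MmCcGgSS grid (16·16=256): MMCCGgSS=4 MMCCGgSs=4 MMCCggSS=4 MMCCggSs=4 MMCcGgSS=8 MMCcGgSs=8 MMCcggSS=8 MMCcggSs=8 MMccGgSS=4 MMccGgSs=4 MMccggSS=4 MMccggSs=4 MmCCGgSS=8 MmCCGgSs=8 MmCCggSS=8 MmCCggSs=8 MmCcGgSS=16 MmCcGgSs=16 MmCcggSS=16 MmCcggSs=16 MmccGgSS=8 MmccGgSs=8 MmccggSS=8 MmccggSs=8 mmCCGgSS=4 mmCCGgSs=4 mmCCggSS=4 mmCCggSs=4 mmCcGgSS=8 mmCcGgSs=8 mmCcggSS=8 mmCcggSs=8 mmccGgSS=4 mmccGgSs=4 mmccggSS=4 mmccggSs=4
MMccggSS hits 4/256; gcd=4; 4÷4/256÷4 = 1/64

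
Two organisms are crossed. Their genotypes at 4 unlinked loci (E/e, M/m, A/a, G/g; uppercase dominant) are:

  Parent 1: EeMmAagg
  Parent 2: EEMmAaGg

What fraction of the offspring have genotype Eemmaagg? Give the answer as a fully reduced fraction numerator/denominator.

EeMmAagg gametes: EMAg×2, EMag×2, EmAg×2, Emag×2, eMAg×2, eMag×2, emAg×2, emag×2
EEMmAaGg gametes: EMAG×2, EMAg×2, EMaG×2, EMag×2, EmAG×2, EmAg×2, EmaG×2, Emag×2
EeMmAagg×EEMmAaGg grid (16·16=256): EEMMAAGg=4 EEMMAAgg=4 EEMMAaGg=8 EEMMAagg=8 EEMMaaGg=4 EEMMaagg=4 EEMmAAGg=8 EEMmAAgg=8 EEMmAaGg=16 EEMmAagg=16 EEMmaaGg=8 EEMmaagg=8 EEmmAAGg=4 EEmmAAgg=4 EEmmAaGg=8 EEmmAagg=8 EEmmaaGg=4 EEmmaagg=4 EeMMAAGg=4 EeMMAAgg=4 EeMMAaGg=8 EeMMAagg=8 EeMMaaGg=4 EeMMaagg=4 EeMmAAGg=8 EeMmAAgg=8 EeMmAaGg=16 EeMmAagg=16 EeMmaaGg=8 EeMmaagg=8 EemmAAGg=4 EemmAAgg=4 EemmAaGg=8 EemmAagg=8 EemmaaGg=4 Eemmaagg=4
Eemmaagg hits 4/256; gcd=4; 4÷4/256÷4 = 1/64

P(Eemmaagg) = 1/64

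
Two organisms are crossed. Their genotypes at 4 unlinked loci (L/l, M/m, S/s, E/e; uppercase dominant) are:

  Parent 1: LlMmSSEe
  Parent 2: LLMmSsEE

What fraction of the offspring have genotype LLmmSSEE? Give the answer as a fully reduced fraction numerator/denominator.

P(LLmmSSEE) = 1/32

LlMmSSEe gametes: LMSE×2, LMSe×2, LmSE×2, LmSe×2, lMSE×2, lMSe×2, lmSE×2, lmSe×2
LLMmSsEE gametes: LMSE×4, LMsE×4, LmSE×4, LmsE×4
LlMmSSEe×LLMmSsEE grid (16·16=256): LLMMSSEE=8 LLMMSSEe=8 LLMMSsEE=8 LLMMSsEe=8 LLMmSSEE=16 LLMmSSEe=16 LLMmSsEE=16 LLMmSsEe=16 LLmmSSEE=8 LLmmSSEe=8 LLmmSsEE=8 LLmmSsEe=8 LlMMSSEE=8 LlMMSSEe=8 LlMMSsEE=8 LlMMSsEe=8 LlMmSSEE=16 LlMmSSEe=16 LlMmSsEE=16 LlMmSsEe=16 LlmmSSEE=8 LlmmSSEe=8 LlmmSsEE=8 LlmmSsEe=8
LLmmSSEE hits 8/256; gcd=8; 8÷8/256÷8 = 1/32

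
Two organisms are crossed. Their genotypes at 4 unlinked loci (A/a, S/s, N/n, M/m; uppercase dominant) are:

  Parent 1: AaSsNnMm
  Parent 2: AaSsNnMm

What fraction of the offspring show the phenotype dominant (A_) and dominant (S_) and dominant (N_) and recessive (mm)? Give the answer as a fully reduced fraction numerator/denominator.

AaSsNnMm gametes: ASNM×1, ASNm×1, ASnM×1, ASnm×1, AsNM×1, AsNm×1, AsnM×1, Asnm×1, aSNM×1, aSNm×1, aSnM×1, aSnm×1, asNM×1, asNm×1, asnM×1, asnm×1
AaSsNnMm gametes: ASNM×1, ASNm×1, ASnM×1, ASnm×1, AsNM×1, AsNm×1, AsnM×1, Asnm×1, aSNM×1, aSNm×1, aSnM×1, aSnm×1, asNM×1, asNm×1, asnM×1, asnm×1
AaSsNnMm×AaSsNnMm grid (16·16=256): AASSNNMM=1 AASSNNMm=2 AASSNNmm=1 AASSNnMM=2 AASSNnMm=4 AASSNnmm=2 AASSnnMM=1 AASSnnMm=2 AASSnnmm=1 AASsNNMM=2 AASsNNMm=4 AASsNNmm=2 AASsNnMM=4 AASsNnMm=8 AASsNnmm=4 AASsnnMM=2 AASsnnMm=4 AASsnnmm=2 AAssNNMM=1 AAssNNMm=2 AAssNNmm=1 AAssNnMM=2 AAssNnMm=4 AAssNnmm=2 AAssnnMM=1 AAssnnMm=2 AAssnnmm=1 AaSSNNMM=2 AaSSNNMm=4 AaSSNNmm=2 AaSSNnMM=4 AaSSNnMm=8 AaSSNnmm=4 AaSSnnMM=2 AaSSnnMm=4 AaSSnnmm=2 AaSsNNMM=4 AaSsNNMm=8 AaSsNNmm=4 AaSsNnMM=8 AaSsNnMm=16 AaSsNnmm=8 AaSsnnMM=4 AaSsnnMm=8 AaSsnnmm=4 AassNNMM=2 AassNNMm=4 AassNNmm=2 AassNnMM=4 AassNnMm=8 AassNnmm=4 AassnnMM=2 AassnnMm=4 Aassnnmm=2 aaSSNNMM=1 aaSSNNMm=2 aaSSNNmm=1 aaSSNnMM=2 aaSSNnMm=4 aaSSNnmm=2 aaSSnnMM=1 aaSSnnMm=2 aaSSnnmm=1 aaSsNNMM=2 aaSsNNMm=4 aaSsNNmm=2 aaSsNnMM=4 aaSsNnMm=8 aaSsNnmm=4 aaSsnnMM=2 aaSsnnMm=4 aaSsnnmm=2 aassNNMM=1 aassNNMm=2 aassNNmm=1 aassNnMM=2 aassNnMm=4 aassNnmm=2 aassnnMM=1 aassnnMm=2 aassnnmm=1
A_ S_ N_ mm hits 27/256; gcd=1; 27÷1/256÷1 = 27/256

P(A_ S_ N_ mm) = 27/256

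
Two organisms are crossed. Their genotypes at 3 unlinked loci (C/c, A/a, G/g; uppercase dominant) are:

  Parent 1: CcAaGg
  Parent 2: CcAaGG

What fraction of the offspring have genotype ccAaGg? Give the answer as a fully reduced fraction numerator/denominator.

P(ccAaGg) = 1/16

CcAaGg gametes: CAG×1, CAg×1, CaG×1, Cag×1, cAG×1, cAg×1, caG×1, cag×1
CcAaGG gametes: CAG×2, CaG×2, cAG×2, caG×2
CcAaGg×CcAaGG grid (8·8=64): CCAAGG=2 CCAAGg=2 CCAaGG=4 CCAaGg=4 CCaaGG=2 CCaaGg=2 CcAAGG=4 CcAAGg=4 CcAaGG=8 CcAaGg=8 CcaaGG=4 CcaaGg=4 ccAAGG=2 ccAAGg=2 ccAaGG=4 ccAaGg=4 ccaaGG=2 ccaaGg=2
ccAaGg hits 4/64; gcd=4; 4÷4/64÷4 = 1/16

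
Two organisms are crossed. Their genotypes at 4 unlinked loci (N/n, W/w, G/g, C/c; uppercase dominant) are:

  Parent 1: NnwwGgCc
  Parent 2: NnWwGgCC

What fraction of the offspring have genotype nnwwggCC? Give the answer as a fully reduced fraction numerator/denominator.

NnwwGgCc gametes: NwGC×2, NwGc×2, NwgC×2, Nwgc×2, nwGC×2, nwGc×2, nwgC×2, nwgc×2
NnWwGgCC gametes: NWGC×2, NWgC×2, NwGC×2, NwgC×2, nWGC×2, nWgC×2, nwGC×2, nwgC×2
NnwwGgCc×NnWwGgCC grid (16·16=256): NNWwGGCC=4 NNWwGGCc=4 NNWwGgCC=8 NNWwGgCc=8 NNWwggCC=4 NNWwggCc=4 NNwwGGCC=4 NNwwGGCc=4 NNwwGgCC=8 NNwwGgCc=8 NNwwggCC=4 NNwwggCc=4 NnWwGGCC=8 NnWwGGCc=8 NnWwGgCC=16 NnWwGgCc=16 NnWwggCC=8 NnWwggCc=8 NnwwGGCC=8 NnwwGGCc=8 NnwwGgCC=16 NnwwGgCc=16 NnwwggCC=8 NnwwggCc=8 nnWwGGCC=4 nnWwGGCc=4 nnWwGgCC=8 nnWwGgCc=8 nnWwggCC=4 nnWwggCc=4 nnwwGGCC=4 nnwwGGCc=4 nnwwGgCC=8 nnwwGgCc=8 nnwwggCC=4 nnwwggCc=4
nnwwggCC hits 4/256; gcd=4; 4÷4/256÷4 = 1/64

P(nnwwggCC) = 1/64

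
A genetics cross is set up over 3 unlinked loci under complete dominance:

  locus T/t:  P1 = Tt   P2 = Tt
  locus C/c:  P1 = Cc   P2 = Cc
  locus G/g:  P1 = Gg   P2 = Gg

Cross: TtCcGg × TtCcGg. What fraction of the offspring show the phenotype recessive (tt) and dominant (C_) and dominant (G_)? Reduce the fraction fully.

TtCcGg gametes: TCG×1, TCg×1, TcG×1, Tcg×1, tCG×1, tCg×1, tcG×1, tcg×1
TtCcGg gametes: TCG×1, TCg×1, TcG×1, Tcg×1, tCG×1, tCg×1, tcG×1, tcg×1
TtCcGg×TtCcGg grid (8·8=64): TTCCGG=1 TTCCGg=2 TTCCgg=1 TTCcGG=2 TTCcGg=4 TTCcgg=2 TTccGG=1 TTccGg=2 TTccgg=1 TtCCGG=2 TtCCGg=4 TtCCgg=2 TtCcGG=4 TtCcGg=8 TtCcgg=4 TtccGG=2 TtccGg=4 Ttccgg=2 ttCCGG=1 ttCCGg=2 ttCCgg=1 ttCcGG=2 ttCcGg=4 ttCcgg=2 ttccGG=1 ttccGg=2 ttccgg=1
tt C_ G_ hits 9/64; gcd=1; 9÷1/64÷1 = 9/64

P(tt C_ G_) = 9/64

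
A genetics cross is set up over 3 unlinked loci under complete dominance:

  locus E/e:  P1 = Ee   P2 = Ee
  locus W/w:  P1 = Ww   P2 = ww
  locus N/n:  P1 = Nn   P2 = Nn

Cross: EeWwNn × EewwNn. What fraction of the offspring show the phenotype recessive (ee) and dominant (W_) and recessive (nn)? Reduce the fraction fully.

EeWwNn gametes: EWN×1, EWn×1, EwN×1, Ewn×1, eWN×1, eWn×1, ewN×1, ewn×1
EewwNn gametes: EwN×2, Ewn×2, ewN×2, ewn×2
EeWwNn×EewwNn grid (8·8=64): EEWwNN=2 EEWwNn=4 EEWwnn=2 EEwwNN=2 EEwwNn=4 EEwwnn=2 EeWwNN=4 EeWwNn=8 EeWwnn=4 EewwNN=4 EewwNn=8 Eewwnn=4 eeWwNN=2 eeWwNn=4 eeWwnn=2 eewwNN=2 eewwNn=4 eewwnn=2
ee W_ nn hits 2/64; gcd=2; 2÷2/64÷2 = 1/32

P(ee W_ nn) = 1/32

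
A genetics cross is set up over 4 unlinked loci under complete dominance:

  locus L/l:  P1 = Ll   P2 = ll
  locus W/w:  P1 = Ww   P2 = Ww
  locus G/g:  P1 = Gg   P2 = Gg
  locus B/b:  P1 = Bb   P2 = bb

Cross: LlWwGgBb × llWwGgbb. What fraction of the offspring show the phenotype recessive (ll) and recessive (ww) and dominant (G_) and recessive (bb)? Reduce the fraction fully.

LlWwGgBb gametes: LWGB×1, LWGb×1, LWgB×1, LWgb×1, LwGB×1, LwGb×1, LwgB×1, Lwgb×1, lWGB×1, lWGb×1, lWgB×1, lWgb×1, lwGB×1, lwGb×1, lwgB×1, lwgb×1
llWwGgbb gametes: lWGb×4, lWgb×4, lwGb×4, lwgb×4
LlWwGgBb×llWwGgbb grid (16·16=256): LlWWGGBb=4 LlWWGGbb=4 LlWWGgBb=8 LlWWGgbb=8 LlWWggBb=4 LlWWggbb=4 LlWwGGBb=8 LlWwGGbb=8 LlWwGgBb=16 LlWwGgbb=16 LlWwggBb=8 LlWwggbb=8 LlwwGGBb=4 LlwwGGbb=4 LlwwGgBb=8 LlwwGgbb=8 LlwwggBb=4 Llwwggbb=4 llWWGGBb=4 llWWGGbb=4 llWWGgBb=8 llWWGgbb=8 llWWggBb=4 llWWggbb=4 llWwGGBb=8 llWwGGbb=8 llWwGgBb=16 llWwGgbb=16 llWwggBb=8 llWwggbb=8 llwwGGBb=4 llwwGGbb=4 llwwGgBb=8 llwwGgbb=8 llwwggBb=4 llwwggbb=4
ll ww G_ bb hits 12/256; gcd=4; 12÷4/256÷4 = 3/64

P(ll ww G_ bb) = 3/64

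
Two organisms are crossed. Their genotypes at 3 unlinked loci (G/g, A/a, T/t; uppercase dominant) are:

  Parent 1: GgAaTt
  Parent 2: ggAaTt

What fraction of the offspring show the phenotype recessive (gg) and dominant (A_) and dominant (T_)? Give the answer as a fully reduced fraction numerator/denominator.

P(gg A_ T_) = 9/32

GgAaTt gametes: GAT×1, GAt×1, GaT×1, Gat×1, gAT×1, gAt×1, gaT×1, gat×1
ggAaTt gametes: gAT×2, gAt×2, gaT×2, gat×2
GgAaTt×ggAaTt grid (8·8=64): GgAATT=2 GgAATt=4 GgAAtt=2 GgAaTT=4 GgAaTt=8 GgAatt=4 GgaaTT=2 GgaaTt=4 Ggaatt=2 ggAATT=2 ggAATt=4 ggAAtt=2 ggAaTT=4 ggAaTt=8 ggAatt=4 ggaaTT=2 ggaaTt=4 ggaatt=2
gg A_ T_ hits 18/64; gcd=2; 18÷2/64÷2 = 9/32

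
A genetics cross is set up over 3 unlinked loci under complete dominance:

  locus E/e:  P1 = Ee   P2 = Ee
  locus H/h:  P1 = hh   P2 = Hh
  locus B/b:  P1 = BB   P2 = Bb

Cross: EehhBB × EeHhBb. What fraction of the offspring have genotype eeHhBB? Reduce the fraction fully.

P(eeHhBB) = 1/16

EehhBB gametes: EhB×4, ehB×4
EeHhBb gametes: EHB×1, EHb×1, EhB×1, Ehb×1, eHB×1, eHb×1, ehB×1, ehb×1
EehhBB×EeHhBb grid (8·8=64): EEHhBB=4 EEHhBb=4 EEhhBB=4 EEhhBb=4 EeHhBB=8 EeHhBb=8 EehhBB=8 EehhBb=8 eeHhBB=4 eeHhBb=4 eehhBB=4 eehhBb=4
eeHhBB hits 4/64; gcd=4; 4÷4/64÷4 = 1/16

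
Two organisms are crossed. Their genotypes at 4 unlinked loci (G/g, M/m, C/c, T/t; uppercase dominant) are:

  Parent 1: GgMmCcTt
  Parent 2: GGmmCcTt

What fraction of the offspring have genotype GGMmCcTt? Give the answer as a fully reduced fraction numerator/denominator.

GgMmCcTt gametes: GMCT×1, GMCt×1, GMcT×1, GMct×1, GmCT×1, GmCt×1, GmcT×1, Gmct×1, gMCT×1, gMCt×1, gMcT×1, gMct×1, gmCT×1, gmCt×1, gmcT×1, gmct×1
GGmmCcTt gametes: GmCT×4, GmCt×4, GmcT×4, Gmct×4
GgMmCcTt×GGmmCcTt grid (16·16=256): GGMmCCTT=4 GGMmCCTt=8 GGMmCCtt=4 GGMmCcTT=8 GGMmCcTt=16 GGMmCctt=8 GGMmccTT=4 GGMmccTt=8 GGMmcctt=4 GGmmCCTT=4 GGmmCCTt=8 GGmmCCtt=4 GGmmCcTT=8 GGmmCcTt=16 GGmmCctt=8 GGmmccTT=4 GGmmccTt=8 GGmmcctt=4 GgMmCCTT=4 GgMmCCTt=8 GgMmCCtt=4 GgMmCcTT=8 GgMmCcTt=16 GgMmCctt=8 GgMmccTT=4 GgMmccTt=8 GgMmcctt=4 GgmmCCTT=4 GgmmCCTt=8 GgmmCCtt=4 GgmmCcTT=8 GgmmCcTt=16 GgmmCctt=8 GgmmccTT=4 GgmmccTt=8 Ggmmcctt=4
GGMmCcTt hits 16/256; gcd=16; 16÷16/256÷16 = 1/16

P(GGMmCcTt) = 1/16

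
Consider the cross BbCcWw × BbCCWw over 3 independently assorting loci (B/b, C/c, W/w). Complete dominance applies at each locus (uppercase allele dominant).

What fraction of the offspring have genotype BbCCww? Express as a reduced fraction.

BbCcWw gametes: BCW×1, BCw×1, BcW×1, Bcw×1, bCW×1, bCw×1, bcW×1, bcw×1
BbCCWw gametes: BCW×2, BCw×2, bCW×2, bCw×2
BbCcWw×BbCCWw grid (8·8=64): BBCCWW=2 BBCCWw=4 BBCCww=2 BBCcWW=2 BBCcWw=4 BBCcww=2 BbCCWW=4 BbCCWw=8 BbCCww=4 BbCcWW=4 BbCcWw=8 BbCcww=4 bbCCWW=2 bbCCWw=4 bbCCww=2 bbCcWW=2 bbCcWw=4 bbCcww=2
BbCCww hits 4/64; gcd=4; 4÷4/64÷4 = 1/16

P(BbCCww) = 1/16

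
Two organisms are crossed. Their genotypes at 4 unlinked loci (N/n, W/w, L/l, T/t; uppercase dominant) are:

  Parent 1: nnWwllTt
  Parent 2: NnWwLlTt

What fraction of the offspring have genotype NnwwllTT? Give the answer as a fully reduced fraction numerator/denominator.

P(NnwwllTT) = 1/64

nnWwllTt gametes: nWlT×4, nWlt×4, nwlT×4, nwlt×4
NnWwLlTt gametes: NWLT×1, NWLt×1, NWlT×1, NWlt×1, NwLT×1, NwLt×1, NwlT×1, Nwlt×1, nWLT×1, nWLt×1, nWlT×1, nWlt×1, nwLT×1, nwLt×1, nwlT×1, nwlt×1
nnWwllTt×NnWwLlTt grid (16·16=256): NnWWLlTT=4 NnWWLlTt=8 NnWWLltt=4 NnWWllTT=4 NnWWllTt=8 NnWWlltt=4 NnWwLlTT=8 NnWwLlTt=16 NnWwLltt=8 NnWwllTT=8 NnWwllTt=16 NnWwlltt=8 NnwwLlTT=4 NnwwLlTt=8 NnwwLltt=4 NnwwllTT=4 NnwwllTt=8 Nnwwlltt=4 nnWWLlTT=4 nnWWLlTt=8 nnWWLltt=4 nnWWllTT=4 nnWWllTt=8 nnWWlltt=4 nnWwLlTT=8 nnWwLlTt=16 nnWwLltt=8 nnWwllTT=8 nnWwllTt=16 nnWwlltt=8 nnwwLlTT=4 nnwwLlTt=8 nnwwLltt=4 nnwwllTT=4 nnwwllTt=8 nnwwlltt=4
NnwwllTT hits 4/256; gcd=4; 4÷4/256÷4 = 1/64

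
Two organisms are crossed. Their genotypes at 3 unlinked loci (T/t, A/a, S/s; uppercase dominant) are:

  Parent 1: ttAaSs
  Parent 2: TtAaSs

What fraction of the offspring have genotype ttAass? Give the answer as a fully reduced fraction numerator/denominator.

P(ttAass) = 1/16

ttAaSs gametes: tAS×2, tAs×2, taS×2, tas×2
TtAaSs gametes: TAS×1, TAs×1, TaS×1, Tas×1, tAS×1, tAs×1, taS×1, tas×1
ttAaSs×TtAaSs grid (8·8=64): TtAASS=2 TtAASs=4 TtAAss=2 TtAaSS=4 TtAaSs=8 TtAass=4 TtaaSS=2 TtaaSs=4 Ttaass=2 ttAASS=2 ttAASs=4 ttAAss=2 ttAaSS=4 ttAaSs=8 ttAass=4 ttaaSS=2 ttaaSs=4 ttaass=2
ttAass hits 4/64; gcd=4; 4÷4/64÷4 = 1/16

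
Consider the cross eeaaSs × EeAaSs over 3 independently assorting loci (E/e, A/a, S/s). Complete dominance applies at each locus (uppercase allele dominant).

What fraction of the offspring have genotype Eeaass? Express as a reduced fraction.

eeaaSs gametes: eaS×4, eas×4
EeAaSs gametes: EAS×1, EAs×1, EaS×1, Eas×1, eAS×1, eAs×1, eaS×1, eas×1
eeaaSs×EeAaSs grid (8·8=64): EeAaSS=4 EeAaSs=8 EeAass=4 EeaaSS=4 EeaaSs=8 Eeaass=4 eeAaSS=4 eeAaSs=8 eeAass=4 eeaaSS=4 eeaaSs=8 eeaass=4
Eeaass hits 4/64; gcd=4; 4÷4/64÷4 = 1/16

P(Eeaass) = 1/16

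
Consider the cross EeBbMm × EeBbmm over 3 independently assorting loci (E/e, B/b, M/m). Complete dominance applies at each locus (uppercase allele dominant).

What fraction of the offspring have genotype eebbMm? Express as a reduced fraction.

P(eebbMm) = 1/32

EeBbMm gametes: EBM×1, EBm×1, EbM×1, Ebm×1, eBM×1, eBm×1, ebM×1, ebm×1
EeBbmm gametes: EBm×2, Ebm×2, eBm×2, ebm×2
EeBbMm×EeBbmm grid (8·8=64): EEBBMm=2 EEBBmm=2 EEBbMm=4 EEBbmm=4 EEbbMm=2 EEbbmm=2 EeBBMm=4 EeBBmm=4 EeBbMm=8 EeBbmm=8 EebbMm=4 Eebbmm=4 eeBBMm=2 eeBBmm=2 eeBbMm=4 eeBbmm=4 eebbMm=2 eebbmm=2
eebbMm hits 2/64; gcd=2; 2÷2/64÷2 = 1/32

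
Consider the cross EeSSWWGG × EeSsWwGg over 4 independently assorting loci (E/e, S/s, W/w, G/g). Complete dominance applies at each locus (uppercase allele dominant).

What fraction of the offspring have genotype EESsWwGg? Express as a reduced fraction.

P(EESsWwGg) = 1/32

EeSSWWGG gametes: ESWG×8, eSWG×8
EeSsWwGg gametes: ESWG×1, ESWg×1, ESwG×1, ESwg×1, EsWG×1, EsWg×1, EswG×1, Eswg×1, eSWG×1, eSWg×1, eSwG×1, eSwg×1, esWG×1, esWg×1, eswG×1, eswg×1
EeSSWWGG×EeSsWwGg grid (16·16=256): EESSWWGG=8 EESSWWGg=8 EESSWwGG=8 EESSWwGg=8 EESsWWGG=8 EESsWWGg=8 EESsWwGG=8 EESsWwGg=8 EeSSWWGG=16 EeSSWWGg=16 EeSSWwGG=16 EeSSWwGg=16 EeSsWWGG=16 EeSsWWGg=16 EeSsWwGG=16 EeSsWwGg=16 eeSSWWGG=8 eeSSWWGg=8 eeSSWwGG=8 eeSSWwGg=8 eeSsWWGG=8 eeSsWWGg=8 eeSsWwGG=8 eeSsWwGg=8
EESsWwGg hits 8/256; gcd=8; 8÷8/256÷8 = 1/32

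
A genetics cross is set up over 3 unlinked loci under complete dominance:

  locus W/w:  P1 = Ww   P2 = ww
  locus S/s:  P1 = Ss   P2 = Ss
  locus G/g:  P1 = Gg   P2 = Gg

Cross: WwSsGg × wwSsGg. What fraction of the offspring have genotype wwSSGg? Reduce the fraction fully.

WwSsGg gametes: WSG×1, WSg×1, WsG×1, Wsg×1, wSG×1, wSg×1, wsG×1, wsg×1
wwSsGg gametes: wSG×2, wSg×2, wsG×2, wsg×2
WwSsGg×wwSsGg grid (8·8=64): WwSSGG=2 WwSSGg=4 WwSSgg=2 WwSsGG=4 WwSsGg=8 WwSsgg=4 WwssGG=2 WwssGg=4 Wwssgg=2 wwSSGG=2 wwSSGg=4 wwSSgg=2 wwSsGG=4 wwSsGg=8 wwSsgg=4 wwssGG=2 wwssGg=4 wwssgg=2
wwSSGg hits 4/64; gcd=4; 4÷4/64÷4 = 1/16

P(wwSSGg) = 1/16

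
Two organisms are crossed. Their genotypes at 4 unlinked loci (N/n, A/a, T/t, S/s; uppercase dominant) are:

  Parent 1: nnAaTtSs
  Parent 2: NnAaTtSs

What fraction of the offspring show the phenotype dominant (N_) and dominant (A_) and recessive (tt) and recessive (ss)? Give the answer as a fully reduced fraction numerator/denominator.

P(N_ A_ tt ss) = 3/128

nnAaTtSs gametes: nATS×2, nATs×2, nAtS×2, nAts×2, naTS×2, naTs×2, natS×2, nats×2
NnAaTtSs gametes: NATS×1, NATs×1, NAtS×1, NAts×1, NaTS×1, NaTs×1, NatS×1, Nats×1, nATS×1, nATs×1, nAtS×1, nAts×1, naTS×1, naTs×1, natS×1, nats×1
nnAaTtSs×NnAaTtSs grid (16·16=256): NnAATTSS=2 NnAATTSs=4 NnAATTss=2 NnAATtSS=4 NnAATtSs=8 NnAATtss=4 NnAAttSS=2 NnAAttSs=4 NnAAttss=2 NnAaTTSS=4 NnAaTTSs=8 NnAaTTss=4 NnAaTtSS=8 NnAaTtSs=16 NnAaTtss=8 NnAattSS=4 NnAattSs=8 NnAattss=4 NnaaTTSS=2 NnaaTTSs=4 NnaaTTss=2 NnaaTtSS=4 NnaaTtSs=8 NnaaTtss=4 NnaattSS=2 NnaattSs=4 Nnaattss=2 nnAATTSS=2 nnAATTSs=4 nnAATTss=2 nnAATtSS=4 nnAATtSs=8 nnAATtss=4 nnAAttSS=2 nnAAttSs=4 nnAAttss=2 nnAaTTSS=4 nnAaTTSs=8 nnAaTTss=4 nnAaTtSS=8 nnAaTtSs=16 nnAaTtss=8 nnAattSS=4 nnAattSs=8 nnAattss=4 nnaaTTSS=2 nnaaTTSs=4 nnaaTTss=2 nnaaTtSS=4 nnaaTtSs=8 nnaaTtss=4 nnaattSS=2 nnaattSs=4 nnaattss=2
N_ A_ tt ss hits 6/256; gcd=2; 6÷2/256÷2 = 3/128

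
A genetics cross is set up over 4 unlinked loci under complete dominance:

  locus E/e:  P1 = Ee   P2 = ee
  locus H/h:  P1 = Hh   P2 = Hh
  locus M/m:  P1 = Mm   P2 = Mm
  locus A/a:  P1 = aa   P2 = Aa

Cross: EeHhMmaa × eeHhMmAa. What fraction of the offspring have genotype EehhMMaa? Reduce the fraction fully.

EeHhMmaa gametes: EHMa×2, EHma×2, EhMa×2, Ehma×2, eHMa×2, eHma×2, ehMa×2, ehma×2
eeHhMmAa gametes: eHMA×2, eHMa×2, eHmA×2, eHma×2, ehMA×2, ehMa×2, ehmA×2, ehma×2
EeHhMmaa×eeHhMmAa grid (16·16=256): EeHHMMAa=4 EeHHMMaa=4 EeHHMmAa=8 EeHHMmaa=8 EeHHmmAa=4 EeHHmmaa=4 EeHhMMAa=8 EeHhMMaa=8 EeHhMmAa=16 EeHhMmaa=16 EeHhmmAa=8 EeHhmmaa=8 EehhMMAa=4 EehhMMaa=4 EehhMmAa=8 EehhMmaa=8 EehhmmAa=4 Eehhmmaa=4 eeHHMMAa=4 eeHHMMaa=4 eeHHMmAa=8 eeHHMmaa=8 eeHHmmAa=4 eeHHmmaa=4 eeHhMMAa=8 eeHhMMaa=8 eeHhMmAa=16 eeHhMmaa=16 eeHhmmAa=8 eeHhmmaa=8 eehhMMAa=4 eehhMMaa=4 eehhMmAa=8 eehhMmaa=8 eehhmmAa=4 eehhmmaa=4
EehhMMaa hits 4/256; gcd=4; 4÷4/256÷4 = 1/64

P(EehhMMaa) = 1/64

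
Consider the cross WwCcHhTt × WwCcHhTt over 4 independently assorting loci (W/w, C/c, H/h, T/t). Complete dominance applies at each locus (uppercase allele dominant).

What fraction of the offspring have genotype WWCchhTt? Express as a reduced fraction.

P(WWCchhTt) = 1/64

WwCcHhTt gametes: WCHT×1, WCHt×1, WChT×1, WCht×1, WcHT×1, WcHt×1, WchT×1, Wcht×1, wCHT×1, wCHt×1, wChT×1, wCht×1, wcHT×1, wcHt×1, wchT×1, wcht×1
WwCcHhTt gametes: WCHT×1, WCHt×1, WChT×1, WCht×1, WcHT×1, WcHt×1, WchT×1, Wcht×1, wCHT×1, wCHt×1, wChT×1, wCht×1, wcHT×1, wcHt×1, wchT×1, wcht×1
WwCcHhTt×WwCcHhTt grid (16·16=256): WWCCHHTT=1 WWCCHHTt=2 WWCCHHtt=1 WWCCHhTT=2 WWCCHhTt=4 WWCCHhtt=2 WWCChhTT=1 WWCChhTt=2 WWCChhtt=1 WWCcHHTT=2 WWCcHHTt=4 WWCcHHtt=2 WWCcHhTT=4 WWCcHhTt=8 WWCcHhtt=4 WWCchhTT=2 WWCchhTt=4 WWCchhtt=2 WWccHHTT=1 WWccHHTt=2 WWccHHtt=1 WWccHhTT=2 WWccHhTt=4 WWccHhtt=2 WWcchhTT=1 WWcchhTt=2 WWcchhtt=1 WwCCHHTT=2 WwCCHHTt=4 WwCCHHtt=2 WwCCHhTT=4 WwCCHhTt=8 WwCCHhtt=4 WwCChhTT=2 WwCChhTt=4 WwCChhtt=2 WwCcHHTT=4 WwCcHHTt=8 WwCcHHtt=4 WwCcHhTT=8 WwCcHhTt=16 WwCcHhtt=8 WwCchhTT=4 WwCchhTt=8 WwCchhtt=4 WwccHHTT=2 WwccHHTt=4 WwccHHtt=2 WwccHhTT=4 WwccHhTt=8 WwccHhtt=4 WwcchhTT=2 WwcchhTt=4 Wwcchhtt=2 wwCCHHTT=1 wwCCHHTt=2 wwCCHHtt=1 wwCCHhTT=2 wwCCHhTt=4 wwCCHhtt=2 wwCChhTT=1 wwCChhTt=2 wwCChhtt=1 wwCcHHTT=2 wwCcHHTt=4 wwCcHHtt=2 wwCcHhTT=4 wwCcHhTt=8 wwCcHhtt=4 wwCchhTT=2 wwCchhTt=4 wwCchhtt=2 wwccHHTT=1 wwccHHTt=2 wwccHHtt=1 wwccHhTT=2 wwccHhTt=4 wwccHhtt=2 wwcchhTT=1 wwcchhTt=2 wwcchhtt=1
WWCchhTt hits 4/256; gcd=4; 4÷4/256÷4 = 1/64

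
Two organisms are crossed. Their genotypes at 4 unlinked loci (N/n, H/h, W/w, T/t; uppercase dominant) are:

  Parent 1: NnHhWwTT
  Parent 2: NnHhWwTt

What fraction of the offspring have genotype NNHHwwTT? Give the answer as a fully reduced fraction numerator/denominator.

P(NNHHwwTT) = 1/128

NnHhWwTT gametes: NHWT×2, NHwT×2, NhWT×2, NhwT×2, nHWT×2, nHwT×2, nhWT×2, nhwT×2
NnHhWwTt gametes: NHWT×1, NHWt×1, NHwT×1, NHwt×1, NhWT×1, NhWt×1, NhwT×1, Nhwt×1, nHWT×1, nHWt×1, nHwT×1, nHwt×1, nhWT×1, nhWt×1, nhwT×1, nhwt×1
NnHhWwTT×NnHhWwTt grid (16·16=256): NNHHWWTT=2 NNHHWWTt=2 NNHHWwTT=4 NNHHWwTt=4 NNHHwwTT=2 NNHHwwTt=2 NNHhWWTT=4 NNHhWWTt=4 NNHhWwTT=8 NNHhWwTt=8 NNHhwwTT=4 NNHhwwTt=4 NNhhWWTT=2 NNhhWWTt=2 NNhhWwTT=4 NNhhWwTt=4 NNhhwwTT=2 NNhhwwTt=2 NnHHWWTT=4 NnHHWWTt=4 NnHHWwTT=8 NnHHWwTt=8 NnHHwwTT=4 NnHHwwTt=4 NnHhWWTT=8 NnHhWWTt=8 NnHhWwTT=16 NnHhWwTt=16 NnHhwwTT=8 NnHhwwTt=8 NnhhWWTT=4 NnhhWWTt=4 NnhhWwTT=8 NnhhWwTt=8 NnhhwwTT=4 NnhhwwTt=4 nnHHWWTT=2 nnHHWWTt=2 nnHHWwTT=4 nnHHWwTt=4 nnHHwwTT=2 nnHHwwTt=2 nnHhWWTT=4 nnHhWWTt=4 nnHhWwTT=8 nnHhWwTt=8 nnHhwwTT=4 nnHhwwTt=4 nnhhWWTT=2 nnhhWWTt=2 nnhhWwTT=4 nnhhWwTt=4 nnhhwwTT=2 nnhhwwTt=2
NNHHwwTT hits 2/256; gcd=2; 2÷2/256÷2 = 1/128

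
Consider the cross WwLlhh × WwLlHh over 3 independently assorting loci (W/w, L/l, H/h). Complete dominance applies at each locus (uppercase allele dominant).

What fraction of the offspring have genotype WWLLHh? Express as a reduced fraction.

P(WWLLHh) = 1/32

WwLlhh gametes: WLh×2, Wlh×2, wLh×2, wlh×2
WwLlHh gametes: WLH×1, WLh×1, WlH×1, Wlh×1, wLH×1, wLh×1, wlH×1, wlh×1
WwLlhh×WwLlHh grid (8·8=64): WWLLHh=2 WWLLhh=2 WWLlHh=4 WWLlhh=4 WWllHh=2 WWllhh=2 WwLLHh=4 WwLLhh=4 WwLlHh=8 WwLlhh=8 WwllHh=4 Wwllhh=4 wwLLHh=2 wwLLhh=2 wwLlHh=4 wwLlhh=4 wwllHh=2 wwllhh=2
WWLLHh hits 2/64; gcd=2; 2÷2/64÷2 = 1/32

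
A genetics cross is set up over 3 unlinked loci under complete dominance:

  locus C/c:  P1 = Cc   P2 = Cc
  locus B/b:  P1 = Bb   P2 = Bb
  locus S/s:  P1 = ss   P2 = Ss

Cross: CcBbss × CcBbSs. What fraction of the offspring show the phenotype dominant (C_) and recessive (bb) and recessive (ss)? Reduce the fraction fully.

P(C_ bb ss) = 3/32

CcBbss gametes: CBs×2, Cbs×2, cBs×2, cbs×2
CcBbSs gametes: CBS×1, CBs×1, CbS×1, Cbs×1, cBS×1, cBs×1, cbS×1, cbs×1
CcBbss×CcBbSs grid (8·8=64): CCBBSs=2 CCBBss=2 CCBbSs=4 CCBbss=4 CCbbSs=2 CCbbss=2 CcBBSs=4 CcBBss=4 CcBbSs=8 CcBbss=8 CcbbSs=4 Ccbbss=4 ccBBSs=2 ccBBss=2 ccBbSs=4 ccBbss=4 ccbbSs=2 ccbbss=2
C_ bb ss hits 6/64; gcd=2; 6÷2/64÷2 = 3/32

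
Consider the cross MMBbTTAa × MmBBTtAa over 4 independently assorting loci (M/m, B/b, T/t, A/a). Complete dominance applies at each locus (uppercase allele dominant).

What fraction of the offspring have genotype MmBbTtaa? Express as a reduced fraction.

P(MmBbTtaa) = 1/32

MMBbTTAa gametes: MBTA×4, MBTa×4, MbTA×4, MbTa×4
MmBBTtAa gametes: MBTA×2, MBTa×2, MBtA×2, MBta×2, mBTA×2, mBTa×2, mBtA×2, mBta×2
MMBbTTAa×MmBBTtAa grid (16·16=256): MMBBTTAA=8 MMBBTTAa=16 MMBBTTaa=8 MMBBTtAA=8 MMBBTtAa=16 MMBBTtaa=8 MMBbTTAA=8 MMBbTTAa=16 MMBbTTaa=8 MMBbTtAA=8 MMBbTtAa=16 MMBbTtaa=8 MmBBTTAA=8 MmBBTTAa=16 MmBBTTaa=8 MmBBTtAA=8 MmBBTtAa=16 MmBBTtaa=8 MmBbTTAA=8 MmBbTTAa=16 MmBbTTaa=8 MmBbTtAA=8 MmBbTtAa=16 MmBbTtaa=8
MmBbTtaa hits 8/256; gcd=8; 8÷8/256÷8 = 1/32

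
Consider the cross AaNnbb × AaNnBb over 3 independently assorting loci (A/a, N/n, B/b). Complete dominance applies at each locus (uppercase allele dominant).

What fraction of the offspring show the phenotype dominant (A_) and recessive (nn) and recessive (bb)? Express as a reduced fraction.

AaNnbb gametes: ANb×2, Anb×2, aNb×2, anb×2
AaNnBb gametes: ANB×1, ANb×1, AnB×1, Anb×1, aNB×1, aNb×1, anB×1, anb×1
AaNnbb×AaNnBb grid (8·8=64): AANNBb=2 AANNbb=2 AANnBb=4 AANnbb=4 AAnnBb=2 AAnnbb=2 AaNNBb=4 AaNNbb=4 AaNnBb=8 AaNnbb=8 AannBb=4 Aannbb=4 aaNNBb=2 aaNNbb=2 aaNnBb=4 aaNnbb=4 aannBb=2 aannbb=2
A_ nn bb hits 6/64; gcd=2; 6÷2/64÷2 = 3/32

P(A_ nn bb) = 3/32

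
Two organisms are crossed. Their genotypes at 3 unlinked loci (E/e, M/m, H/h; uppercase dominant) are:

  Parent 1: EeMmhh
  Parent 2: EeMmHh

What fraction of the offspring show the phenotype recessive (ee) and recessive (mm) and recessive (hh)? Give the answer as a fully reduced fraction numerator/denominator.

P(ee mm hh) = 1/32

EeMmhh gametes: EMh×2, Emh×2, eMh×2, emh×2
EeMmHh gametes: EMH×1, EMh×1, EmH×1, Emh×1, eMH×1, eMh×1, emH×1, emh×1
EeMmhh×EeMmHh grid (8·8=64): EEMMHh=2 EEMMhh=2 EEMmHh=4 EEMmhh=4 EEmmHh=2 EEmmhh=2 EeMMHh=4 EeMMhh=4 EeMmHh=8 EeMmhh=8 EemmHh=4 Eemmhh=4 eeMMHh=2 eeMMhh=2 eeMmHh=4 eeMmhh=4 eemmHh=2 eemmhh=2
ee mm hh hits 2/64; gcd=2; 2÷2/64÷2 = 1/32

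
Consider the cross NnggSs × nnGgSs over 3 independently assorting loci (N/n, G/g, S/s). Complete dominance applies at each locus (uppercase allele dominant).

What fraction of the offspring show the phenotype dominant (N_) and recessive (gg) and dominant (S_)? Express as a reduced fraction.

NnggSs gametes: NgS×2, Ngs×2, ngS×2, ngs×2
nnGgSs gametes: nGS×2, nGs×2, ngS×2, ngs×2
NnggSs×nnGgSs grid (8·8=64): NnGgSS=4 NnGgSs=8 NnGgss=4 NnggSS=4 NnggSs=8 Nnggss=4 nnGgSS=4 nnGgSs=8 nnGgss=4 nnggSS=4 nnggSs=8 nnggss=4
N_ gg S_ hits 12/64; gcd=4; 12÷4/64÷4 = 3/16

P(N_ gg S_) = 3/16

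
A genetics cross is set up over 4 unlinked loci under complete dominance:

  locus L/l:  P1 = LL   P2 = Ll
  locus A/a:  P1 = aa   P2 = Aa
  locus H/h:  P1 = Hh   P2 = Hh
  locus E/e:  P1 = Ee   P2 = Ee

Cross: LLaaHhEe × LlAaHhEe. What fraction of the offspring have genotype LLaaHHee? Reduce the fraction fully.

LLaaHhEe gametes: LaHE×4, LaHe×4, LahE×4, Lahe×4
LlAaHhEe gametes: LAHE×1, LAHe×1, LAhE×1, LAhe×1, LaHE×1, LaHe×1, LahE×1, Lahe×1, lAHE×1, lAHe×1, lAhE×1, lAhe×1, laHE×1, laHe×1, lahE×1, lahe×1
LLaaHhEe×LlAaHhEe grid (16·16=256): LLAaHHEE=4 LLAaHHEe=8 LLAaHHee=4 LLAaHhEE=8 LLAaHhEe=16 LLAaHhee=8 LLAahhEE=4 LLAahhEe=8 LLAahhee=4 LLaaHHEE=4 LLaaHHEe=8 LLaaHHee=4 LLaaHhEE=8 LLaaHhEe=16 LLaaHhee=8 LLaahhEE=4 LLaahhEe=8 LLaahhee=4 LlAaHHEE=4 LlAaHHEe=8 LlAaHHee=4 LlAaHhEE=8 LlAaHhEe=16 LlAaHhee=8 LlAahhEE=4 LlAahhEe=8 LlAahhee=4 LlaaHHEE=4 LlaaHHEe=8 LlaaHHee=4 LlaaHhEE=8 LlaaHhEe=16 LlaaHhee=8 LlaahhEE=4 LlaahhEe=8 Llaahhee=4
LLaaHHee hits 4/256; gcd=4; 4÷4/256÷4 = 1/64

P(LLaaHHee) = 1/64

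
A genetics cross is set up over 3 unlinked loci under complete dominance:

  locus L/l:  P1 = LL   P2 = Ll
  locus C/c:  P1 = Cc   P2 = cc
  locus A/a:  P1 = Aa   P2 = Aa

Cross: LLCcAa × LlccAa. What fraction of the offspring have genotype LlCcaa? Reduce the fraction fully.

P(LlCcaa) = 1/16

LLCcAa gametes: LCA×2, LCa×2, LcA×2, Lca×2
LlccAa gametes: LcA×2, Lca×2, lcA×2, lca×2
LLCcAa×LlccAa grid (8·8=64): LLCcAA=4 LLCcAa=8 LLCcaa=4 LLccAA=4 LLccAa=8 LLccaa=4 LlCcAA=4 LlCcAa=8 LlCcaa=4 LlccAA=4 LlccAa=8 Llccaa=4
LlCcaa hits 4/64; gcd=4; 4÷4/64÷4 = 1/16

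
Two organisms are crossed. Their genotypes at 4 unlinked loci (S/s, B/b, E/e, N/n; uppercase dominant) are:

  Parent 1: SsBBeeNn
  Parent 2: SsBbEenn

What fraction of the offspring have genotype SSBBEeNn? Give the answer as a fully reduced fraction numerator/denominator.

P(SSBBEeNn) = 1/32

SsBBeeNn gametes: SBeN×4, SBen×4, sBeN×4, sBen×4
SsBbEenn gametes: SBEn×2, SBen×2, SbEn×2, Sben×2, sBEn×2, sBen×2, sbEn×2, sben×2
SsBBeeNn×SsBbEenn grid (16·16=256): SSBBEeNn=8 SSBBEenn=8 SSBBeeNn=8 SSBBeenn=8 SSBbEeNn=8 SSBbEenn=8 SSBbeeNn=8 SSBbeenn=8 SsBBEeNn=16 SsBBEenn=16 SsBBeeNn=16 SsBBeenn=16 SsBbEeNn=16 SsBbEenn=16 SsBbeeNn=16 SsBbeenn=16 ssBBEeNn=8 ssBBEenn=8 ssBBeeNn=8 ssBBeenn=8 ssBbEeNn=8 ssBbEenn=8 ssBbeeNn=8 ssBbeenn=8
SSBBEeNn hits 8/256; gcd=8; 8÷8/256÷8 = 1/32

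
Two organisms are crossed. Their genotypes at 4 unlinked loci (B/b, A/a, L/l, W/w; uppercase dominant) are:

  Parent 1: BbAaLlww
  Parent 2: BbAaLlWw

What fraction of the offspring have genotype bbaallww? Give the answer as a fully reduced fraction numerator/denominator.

P(bbaallww) = 1/128

BbAaLlww gametes: BALw×2, BAlw×2, BaLw×2, Balw×2, bALw×2, bAlw×2, baLw×2, balw×2
BbAaLlWw gametes: BALW×1, BALw×1, BAlW×1, BAlw×1, BaLW×1, BaLw×1, BalW×1, Balw×1, bALW×1, bALw×1, bAlW×1, bAlw×1, baLW×1, baLw×1, balW×1, balw×1
BbAaLlww×BbAaLlWw grid (16·16=256): BBAALLWw=2 BBAALLww=2 BBAALlWw=4 BBAALlww=4 BBAAllWw=2 BBAAllww=2 BBAaLLWw=4 BBAaLLww=4 BBAaLlWw=8 BBAaLlww=8 BBAallWw=4 BBAallww=4 BBaaLLWw=2 BBaaLLww=2 BBaaLlWw=4 BBaaLlww=4 BBaallWw=2 BBaallww=2 BbAALLWw=4 BbAALLww=4 BbAALlWw=8 BbAALlww=8 BbAAllWw=4 BbAAllww=4 BbAaLLWw=8 BbAaLLww=8 BbAaLlWw=16 BbAaLlww=16 BbAallWw=8 BbAallww=8 BbaaLLWw=4 BbaaLLww=4 BbaaLlWw=8 BbaaLlww=8 BbaallWw=4 Bbaallww=4 bbAALLWw=2 bbAALLww=2 bbAALlWw=4 bbAALlww=4 bbAAllWw=2 bbAAllww=2 bbAaLLWw=4 bbAaLLww=4 bbAaLlWw=8 bbAaLlww=8 bbAallWw=4 bbAallww=4 bbaaLLWw=2 bbaaLLww=2 bbaaLlWw=4 bbaaLlww=4 bbaallWw=2 bbaallww=2
bbaallww hits 2/256; gcd=2; 2÷2/256÷2 = 1/128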